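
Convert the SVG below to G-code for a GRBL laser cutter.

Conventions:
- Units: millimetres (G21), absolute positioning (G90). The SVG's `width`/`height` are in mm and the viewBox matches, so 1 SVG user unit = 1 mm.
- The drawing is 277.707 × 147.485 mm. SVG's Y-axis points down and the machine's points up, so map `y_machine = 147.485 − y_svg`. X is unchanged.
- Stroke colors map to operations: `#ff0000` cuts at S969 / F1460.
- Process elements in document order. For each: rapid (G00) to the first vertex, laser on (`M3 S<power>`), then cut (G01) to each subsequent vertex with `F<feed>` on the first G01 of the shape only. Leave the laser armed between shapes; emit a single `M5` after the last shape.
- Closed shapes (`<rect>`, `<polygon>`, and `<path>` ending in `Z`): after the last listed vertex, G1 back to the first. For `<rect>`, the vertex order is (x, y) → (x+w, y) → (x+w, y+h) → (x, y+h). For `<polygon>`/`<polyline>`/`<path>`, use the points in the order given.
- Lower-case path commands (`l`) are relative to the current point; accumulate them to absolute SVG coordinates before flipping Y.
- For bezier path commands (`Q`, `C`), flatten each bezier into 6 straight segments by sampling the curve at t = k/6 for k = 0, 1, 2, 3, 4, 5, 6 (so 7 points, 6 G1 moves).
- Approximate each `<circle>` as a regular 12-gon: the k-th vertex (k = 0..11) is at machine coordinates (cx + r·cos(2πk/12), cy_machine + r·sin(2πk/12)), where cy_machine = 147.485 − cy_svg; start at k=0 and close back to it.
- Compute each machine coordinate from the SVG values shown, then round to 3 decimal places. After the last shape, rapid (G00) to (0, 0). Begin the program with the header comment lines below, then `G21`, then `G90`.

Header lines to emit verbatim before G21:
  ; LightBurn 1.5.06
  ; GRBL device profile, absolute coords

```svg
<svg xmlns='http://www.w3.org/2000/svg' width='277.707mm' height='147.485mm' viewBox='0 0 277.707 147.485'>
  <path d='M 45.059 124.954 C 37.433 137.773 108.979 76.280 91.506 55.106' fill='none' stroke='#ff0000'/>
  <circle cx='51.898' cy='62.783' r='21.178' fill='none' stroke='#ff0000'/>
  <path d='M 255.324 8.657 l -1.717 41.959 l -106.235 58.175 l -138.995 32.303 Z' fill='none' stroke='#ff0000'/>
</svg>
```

; LightBurn 1.5.06
; GRBL device profile, absolute coords
G21
G90
G00 X45.059 Y22.531
M3 S969
G01 X47.065 Y21.783 F1460
G01 X57.594 Y30.237
G01 X71.975 Y44.708
G01 X85.535 Y62.011
G01 X93.603 Y78.963
G01 X91.506 Y92.379
G00 X73.076 Y84.702
M3 S969
G01 X70.239 Y95.291 F1460
G01 X62.487 Y103.043
G01 X51.898 Y105.880
G01 X41.309 Y103.043
G01 X33.557 Y95.291
G01 X30.720 Y84.702
G01 X33.557 Y74.113
G01 X41.309 Y66.361
G01 X51.898 Y63.524
G01 X62.487 Y66.361
G01 X70.239 Y74.113
G01 X73.076 Y84.702
G00 X255.324 Y138.828
M3 S969
G01 X253.607 Y96.869 F1460
G01 X147.372 Y38.694
G01 X8.377 Y6.391
G01 X255.324 Y138.828
M5
G00 X0.000 Y0.000

viewBox `0 0 277.707 147.485` with mm width/height → 1 unit = 1 mm. Flip: y_m = 147.485 − y_svg.

**Shape 1** — `<path>` cubic bezier, stroke `#ff0000` → cut (S969, F1460). Control points (SVG): P0=(45.059,124.954), P1=(37.433,137.773), P2=(108.979,76.280), P3=(91.506,55.106); sampled at t=k/6. Machine vertices: (45.059,22.531) → (47.065,21.783) → (57.594,30.237) → (71.975,44.708) → (85.535,62.011) → (93.603,78.963) → (91.506,92.379). Open path.

**Shape 2** — `<circle>` circle, stroke `#ff0000` → cut (S969, F1460). Machine vertices: (73.076,84.702) → (70.239,95.291) → (62.487,103.043) → (51.898,105.880) → (41.309,103.043) → (33.557,95.291) → (30.720,84.702) → (33.557,74.113) → (41.309,66.361) → (51.898,63.524) → (62.487,66.361) → (70.239,74.113) → (73.076,84.702). Closed: final G1 returns to the first vertex.

**Shape 3** — `<path>` closed polygon, stroke `#ff0000` → cut (S969, F1460). Machine vertices: (255.324,138.828) → (253.607,96.869) → (147.372,38.694) → (8.377,6.391) → (255.324,138.828). Closed: final G1 returns to the first vertex.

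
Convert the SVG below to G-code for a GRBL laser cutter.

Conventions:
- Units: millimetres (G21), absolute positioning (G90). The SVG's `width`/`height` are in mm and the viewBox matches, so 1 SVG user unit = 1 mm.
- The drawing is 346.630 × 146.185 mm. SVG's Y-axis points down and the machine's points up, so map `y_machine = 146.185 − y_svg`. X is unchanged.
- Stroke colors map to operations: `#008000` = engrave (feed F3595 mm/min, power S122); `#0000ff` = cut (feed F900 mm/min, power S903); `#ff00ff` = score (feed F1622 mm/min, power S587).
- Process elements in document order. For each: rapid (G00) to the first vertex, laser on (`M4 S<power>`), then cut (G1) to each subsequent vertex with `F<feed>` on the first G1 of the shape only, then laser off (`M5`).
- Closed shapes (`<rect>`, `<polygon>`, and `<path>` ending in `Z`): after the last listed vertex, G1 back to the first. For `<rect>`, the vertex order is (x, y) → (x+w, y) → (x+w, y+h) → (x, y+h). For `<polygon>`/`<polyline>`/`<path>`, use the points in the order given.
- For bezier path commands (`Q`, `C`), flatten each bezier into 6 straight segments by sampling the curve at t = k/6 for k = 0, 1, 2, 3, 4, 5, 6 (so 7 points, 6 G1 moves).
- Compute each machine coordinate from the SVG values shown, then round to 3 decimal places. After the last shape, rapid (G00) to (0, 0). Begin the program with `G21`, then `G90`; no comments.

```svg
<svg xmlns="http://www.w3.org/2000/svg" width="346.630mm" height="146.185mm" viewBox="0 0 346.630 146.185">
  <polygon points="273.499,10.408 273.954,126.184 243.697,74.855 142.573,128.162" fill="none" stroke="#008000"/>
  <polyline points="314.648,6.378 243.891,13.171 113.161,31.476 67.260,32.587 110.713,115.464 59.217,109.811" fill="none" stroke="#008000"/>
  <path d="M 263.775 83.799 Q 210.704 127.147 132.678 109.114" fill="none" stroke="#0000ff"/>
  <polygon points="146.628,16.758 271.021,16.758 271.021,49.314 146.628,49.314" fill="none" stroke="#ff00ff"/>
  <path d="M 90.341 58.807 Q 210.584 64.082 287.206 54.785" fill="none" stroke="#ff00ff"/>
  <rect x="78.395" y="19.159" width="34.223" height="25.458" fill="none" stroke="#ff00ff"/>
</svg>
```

G21
G90
G00 X273.499 Y135.777
M4 S122
G1 X273.954 Y20.001 F3595
G1 X243.697 Y71.330
G1 X142.573 Y18.023
G1 X273.499 Y135.777
M5
G00 X314.648 Y139.807
M4 S122
G1 X243.891 Y133.014 F3595
G1 X113.161 Y114.709
G1 X67.260 Y113.598
G1 X110.713 Y30.721
G1 X59.217 Y36.374
M5
G00 X263.775 Y62.386
M4 S903
G1 X245.391 Y49.642 F900
G1 X225.622 Y40.307
G1 X204.465 Y34.383
G1 X181.923 Y31.869
G1 X157.993 Y32.765
G1 X132.678 Y37.071
M5
G00 X146.628 Y129.427
M4 S587
G1 X271.021 Y129.427 F1622
G1 X271.021 Y96.871
G1 X146.628 Y96.871
G1 X146.628 Y129.427
M5
G00 X90.341 Y87.378
M4 S587
G1 X129.210 Y86.024 F1622
G1 X165.656 Y85.480
G1 X199.679 Y85.746
G1 X231.278 Y86.821
G1 X260.454 Y88.706
G1 X287.206 Y91.400
M5
G00 X78.395 Y127.026
M4 S587
G1 X112.618 Y127.026 F1622
G1 X112.618 Y101.568
G1 X78.395 Y101.568
G1 X78.395 Y127.026
M5
G00 X0.000 Y0.000

Since the viewBox matches the mm dimensions, user units are millimetres directly. The only transform is the Y-flip y_m = 146.185 − y_svg.

Shape 1 is a closed polygon drawn with `<polygon>`. Its stroke #008000 means engrave at S122, F3595. After flipping Y the toolpath is (273.499,135.777) → (273.954,20.001) → (243.697,71.330) → (142.573,18.023) → (273.499,135.777), returning to the start.

Shape 2 is a open polyline drawn with `<polyline>`. Its stroke #008000 means engrave at S122, F3595. After flipping Y the toolpath is (314.648,139.807) → (243.891,133.014) → (113.161,114.709) → (67.260,113.598) → (110.713,30.721) → (59.217,36.374).

Shape 3 is a quadratic bezier drawn with `<path>`. Its stroke #0000ff means cut at S903, F900. After flipping Y the toolpath is (263.775,62.386) → (245.391,49.642) → (225.622,40.307) → (204.465,34.383) → (181.923,31.869) → (157.993,32.765) → (132.678,37.071).

Shape 4 is a rectangle drawn with `<polygon>`. Its stroke #ff00ff means score at S587, F1622. After flipping Y the toolpath is (146.628,129.427) → (271.021,129.427) → (271.021,96.871) → (146.628,96.871) → (146.628,129.427), returning to the start.

Shape 5 is a quadratic bezier drawn with `<path>`. Its stroke #ff00ff means score at S587, F1622. After flipping Y the toolpath is (90.341,87.378) → (129.210,86.024) → (165.656,85.480) → (199.679,85.746) → (231.278,86.821) → (260.454,88.706) → (287.206,91.400).

Shape 6 is a rectangle drawn with `<rect>`. Its stroke #ff00ff means score at S587, F1622. After flipping Y the toolpath is (78.395,127.026) → (112.618,127.026) → (112.618,101.568) → (78.395,101.568) → (78.395,127.026), returning to the start.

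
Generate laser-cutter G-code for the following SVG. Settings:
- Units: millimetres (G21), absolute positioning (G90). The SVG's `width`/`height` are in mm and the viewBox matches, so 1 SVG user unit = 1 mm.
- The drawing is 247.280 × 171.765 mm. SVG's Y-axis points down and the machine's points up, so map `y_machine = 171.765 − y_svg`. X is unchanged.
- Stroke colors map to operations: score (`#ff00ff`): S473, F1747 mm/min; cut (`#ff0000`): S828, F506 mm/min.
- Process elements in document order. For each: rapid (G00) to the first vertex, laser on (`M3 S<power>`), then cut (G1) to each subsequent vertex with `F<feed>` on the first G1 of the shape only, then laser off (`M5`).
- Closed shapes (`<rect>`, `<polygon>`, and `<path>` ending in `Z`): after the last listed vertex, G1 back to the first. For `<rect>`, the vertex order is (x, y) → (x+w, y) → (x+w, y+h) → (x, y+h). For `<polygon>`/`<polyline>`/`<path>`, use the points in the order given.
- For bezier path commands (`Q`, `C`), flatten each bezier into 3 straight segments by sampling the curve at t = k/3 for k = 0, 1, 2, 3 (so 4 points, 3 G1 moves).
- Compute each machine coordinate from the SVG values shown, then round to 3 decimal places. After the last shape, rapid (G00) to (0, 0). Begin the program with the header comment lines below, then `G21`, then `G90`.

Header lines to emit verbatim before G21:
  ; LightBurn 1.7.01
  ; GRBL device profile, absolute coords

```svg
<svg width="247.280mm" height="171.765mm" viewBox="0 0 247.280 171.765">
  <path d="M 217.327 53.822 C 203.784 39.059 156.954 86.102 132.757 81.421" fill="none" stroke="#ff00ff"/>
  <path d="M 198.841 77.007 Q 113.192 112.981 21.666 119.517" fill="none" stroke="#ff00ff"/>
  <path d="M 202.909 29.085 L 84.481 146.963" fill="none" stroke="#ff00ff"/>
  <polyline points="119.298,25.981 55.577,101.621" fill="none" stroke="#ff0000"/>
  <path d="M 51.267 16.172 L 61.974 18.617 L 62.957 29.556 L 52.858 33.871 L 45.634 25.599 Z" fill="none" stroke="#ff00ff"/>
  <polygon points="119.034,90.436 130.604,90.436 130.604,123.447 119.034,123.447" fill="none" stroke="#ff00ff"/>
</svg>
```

viewBox `0 0 247.280 171.765` with mm width/height → 1 unit = 1 mm. Flip: y_m = 171.765 − y_svg.

**Shape 1** — `<path>` cubic bezier, stroke `#ff00ff` → score (S473, F1747). Control points (SVG): P0=(217.327,53.822), P1=(203.784,39.059), P2=(156.954,86.102), P3=(132.757,81.421); sampled at t=k/3. Machine vertices: (217.327,117.943) → (194.759,116.309) → (162.427,98.700) → (132.757,90.344). Open path.

**Shape 2** — `<path>` quadratic bezier, stroke `#ff00ff` → score (S473, F1747). Control points (SVG): P0=(198.841,77.007), P1=(113.192,112.981), P2=(21.666,119.517); sampled at t=k/3. Machine vertices: (198.841,94.758) → (141.089,74.046) → (82.030,59.876) → (21.666,52.248). Open path.

**Shape 3** — `<path>` line segment, stroke `#ff00ff` → score (S473, F1747). Machine vertices: (202.909,142.680) → (84.481,24.802). Open path.

**Shape 4** — `<polyline>` line segment, stroke `#ff0000` → cut (S828, F506). Machine vertices: (119.298,145.784) → (55.577,70.144). Open path.

**Shape 5** — `<path>` regular polygon, stroke `#ff00ff` → score (S473, F1747). Machine vertices: (51.267,155.593) → (61.974,153.148) → (62.957,142.209) → (52.858,137.894) → (45.634,146.166) → (51.267,155.593). Closed: final G1 returns to the first vertex.

**Shape 6** — `<polygon>` rectangle, stroke `#ff00ff` → score (S473, F1747). Machine vertices: (119.034,81.329) → (130.604,81.329) → (130.604,48.318) → (119.034,48.318) → (119.034,81.329). Closed: final G1 returns to the first vertex.

; LightBurn 1.7.01
; GRBL device profile, absolute coords
G21
G90
G00 X217.327 Y117.943
M3 S473
G1 X194.759 Y116.309 F1747
G1 X162.427 Y98.700
G1 X132.757 Y90.344
M5
G00 X198.841 Y94.758
M3 S473
G1 X141.089 Y74.046 F1747
G1 X82.030 Y59.876
G1 X21.666 Y52.248
M5
G00 X202.909 Y142.680
M3 S473
G1 X84.481 Y24.802 F1747
M5
G00 X119.298 Y145.784
M3 S828
G1 X55.577 Y70.144 F506
M5
G00 X51.267 Y155.593
M3 S473
G1 X61.974 Y153.148 F1747
G1 X62.957 Y142.209
G1 X52.858 Y137.894
G1 X45.634 Y146.166
G1 X51.267 Y155.593
M5
G00 X119.034 Y81.329
M3 S473
G1 X130.604 Y81.329 F1747
G1 X130.604 Y48.318
G1 X119.034 Y48.318
G1 X119.034 Y81.329
M5
G00 X0.000 Y0.000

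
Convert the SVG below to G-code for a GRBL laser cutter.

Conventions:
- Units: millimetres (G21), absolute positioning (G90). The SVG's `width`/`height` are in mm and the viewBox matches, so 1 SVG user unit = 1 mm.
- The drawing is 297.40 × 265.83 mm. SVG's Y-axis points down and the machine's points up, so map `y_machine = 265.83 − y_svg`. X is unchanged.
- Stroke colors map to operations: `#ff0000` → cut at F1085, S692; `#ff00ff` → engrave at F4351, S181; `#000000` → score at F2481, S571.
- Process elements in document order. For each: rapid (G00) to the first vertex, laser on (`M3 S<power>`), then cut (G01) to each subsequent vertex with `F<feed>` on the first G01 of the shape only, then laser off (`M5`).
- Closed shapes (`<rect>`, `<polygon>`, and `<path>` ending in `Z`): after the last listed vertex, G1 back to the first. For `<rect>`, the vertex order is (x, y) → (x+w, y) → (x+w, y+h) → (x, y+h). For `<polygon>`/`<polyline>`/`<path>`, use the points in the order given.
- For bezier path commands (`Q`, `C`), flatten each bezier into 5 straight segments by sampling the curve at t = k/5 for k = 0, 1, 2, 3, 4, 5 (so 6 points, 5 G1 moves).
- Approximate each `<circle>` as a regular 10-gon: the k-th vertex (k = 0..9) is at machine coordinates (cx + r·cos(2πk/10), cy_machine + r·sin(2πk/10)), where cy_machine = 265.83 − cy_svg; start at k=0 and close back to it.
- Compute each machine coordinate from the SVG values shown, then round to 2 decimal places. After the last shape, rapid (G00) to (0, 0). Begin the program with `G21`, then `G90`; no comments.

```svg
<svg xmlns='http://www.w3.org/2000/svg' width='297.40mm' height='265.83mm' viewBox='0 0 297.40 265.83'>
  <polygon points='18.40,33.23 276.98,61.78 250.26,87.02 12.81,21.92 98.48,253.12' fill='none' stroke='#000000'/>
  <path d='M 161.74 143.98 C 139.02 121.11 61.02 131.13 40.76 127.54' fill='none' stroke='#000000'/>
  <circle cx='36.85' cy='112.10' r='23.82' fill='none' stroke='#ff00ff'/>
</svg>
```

Since the viewBox matches the mm dimensions, user units are millimetres directly. The only transform is the Y-flip y_m = 265.83 − y_svg.

Shape 1 is a closed polygon drawn with `<polygon>`. Its stroke #000000 means score at S571, F2481. After flipping Y the toolpath is (18.40,232.60) → (276.98,204.05) → (250.26,178.81) → (12.81,243.91) → (98.48,12.71) → (18.40,232.60), returning to the start.

Shape 2 is a cubic bezier drawn with `<path>`. Its stroke #000000 means score at S571, F2481. After flipping Y the toolpath is (161.74,121.85) → (142.38,132.00) → (115.17,136.48) → (85.55,137.54) → (58.94,137.40) → (40.76,138.29).

Shape 3 is a circle drawn with `<circle>`. Its stroke #ff00ff means engrave at S181, F4351. After flipping Y the toolpath is (60.67,153.73) → (56.12,167.73) → (44.21,176.38) → (29.49,176.38) → (17.58,167.73) → (13.03,153.73) → (17.58,139.73) → (29.49,131.08) → (44.21,131.08) → (56.12,139.73) → (60.67,153.73), returning to the start.

G21
G90
G00 X18.40 Y232.60
M3 S571
G01 X276.98 Y204.05 F2481
G01 X250.26 Y178.81
G01 X12.81 Y243.91
G01 X98.48 Y12.71
G01 X18.40 Y232.60
M5
G00 X161.74 Y121.85
M3 S571
G01 X142.38 Y132.00 F2481
G01 X115.17 Y136.48
G01 X85.55 Y137.54
G01 X58.94 Y137.40
G01 X40.76 Y138.29
M5
G00 X60.67 Y153.73
M3 S181
G01 X56.12 Y167.73 F4351
G01 X44.21 Y176.38
G01 X29.49 Y176.38
G01 X17.58 Y167.73
G01 X13.03 Y153.73
G01 X17.58 Y139.73
G01 X29.49 Y131.08
G01 X44.21 Y131.08
G01 X56.12 Y139.73
G01 X60.67 Y153.73
M5
G00 X0.00 Y0.00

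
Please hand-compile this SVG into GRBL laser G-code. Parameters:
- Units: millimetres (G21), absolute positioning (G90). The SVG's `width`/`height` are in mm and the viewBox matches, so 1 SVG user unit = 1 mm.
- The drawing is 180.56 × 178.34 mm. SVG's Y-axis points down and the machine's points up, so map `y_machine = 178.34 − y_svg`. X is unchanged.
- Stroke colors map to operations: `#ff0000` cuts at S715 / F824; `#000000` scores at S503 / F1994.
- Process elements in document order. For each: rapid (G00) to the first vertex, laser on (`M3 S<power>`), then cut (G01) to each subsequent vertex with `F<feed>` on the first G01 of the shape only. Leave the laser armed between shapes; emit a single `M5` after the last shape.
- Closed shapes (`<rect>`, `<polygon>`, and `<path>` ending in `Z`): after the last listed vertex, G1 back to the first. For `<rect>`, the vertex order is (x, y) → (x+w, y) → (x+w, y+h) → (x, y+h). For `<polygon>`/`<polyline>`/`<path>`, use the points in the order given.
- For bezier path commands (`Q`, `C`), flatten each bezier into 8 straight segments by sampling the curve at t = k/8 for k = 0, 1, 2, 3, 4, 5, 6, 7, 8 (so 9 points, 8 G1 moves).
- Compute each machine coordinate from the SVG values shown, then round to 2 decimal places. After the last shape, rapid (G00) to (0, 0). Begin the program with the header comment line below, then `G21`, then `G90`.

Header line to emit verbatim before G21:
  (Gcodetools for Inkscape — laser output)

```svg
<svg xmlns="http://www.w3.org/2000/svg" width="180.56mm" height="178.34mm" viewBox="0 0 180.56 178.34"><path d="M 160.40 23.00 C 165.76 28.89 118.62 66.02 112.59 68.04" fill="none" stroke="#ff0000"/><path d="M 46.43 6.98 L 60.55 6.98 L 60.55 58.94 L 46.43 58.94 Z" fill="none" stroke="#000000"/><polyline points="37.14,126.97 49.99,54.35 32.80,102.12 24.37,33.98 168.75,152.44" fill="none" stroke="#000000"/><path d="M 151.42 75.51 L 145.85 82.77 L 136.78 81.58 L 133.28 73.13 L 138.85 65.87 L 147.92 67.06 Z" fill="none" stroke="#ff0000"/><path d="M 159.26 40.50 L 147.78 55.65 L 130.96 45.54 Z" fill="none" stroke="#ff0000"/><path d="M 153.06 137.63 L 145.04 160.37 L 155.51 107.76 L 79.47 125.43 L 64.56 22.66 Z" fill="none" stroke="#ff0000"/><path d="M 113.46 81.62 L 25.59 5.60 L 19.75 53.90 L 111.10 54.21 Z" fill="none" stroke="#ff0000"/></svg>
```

(Gcodetools for Inkscape — laser output)
G21
G90
G00 X160.40 Y155.34
M3 S715
G01 X160.13 Y151.80 F824
G01 X156.04 Y146.10
G01 X149.22 Y139.03
G01 X140.77 Y131.37
G01 X131.78 Y123.89
G01 X123.36 Y117.36
G01 X116.60 Y112.57
G01 X112.59 Y110.30
G00 X46.43 Y171.36
M3 S503
G01 X60.55 Y171.36 F1994
G01 X60.55 Y119.40
G01 X46.43 Y119.40
G01 X46.43 Y171.36
G00 X37.14 Y51.37
M3 S503
G01 X49.99 Y123.99 F1994
G01 X32.80 Y76.22
G01 X24.37 Y144.36
G01 X168.75 Y25.90
G00 X151.42 Y102.83
M3 S715
G01 X145.85 Y95.57 F824
G01 X136.78 Y96.76
G01 X133.28 Y105.21
G01 X138.85 Y112.47
G01 X147.92 Y111.28
G01 X151.42 Y102.83
G00 X159.26 Y137.84
M3 S715
G01 X147.78 Y122.69 F824
G01 X130.96 Y132.80
G01 X159.26 Y137.84
G00 X153.06 Y40.71
M3 S715
G01 X145.04 Y17.97 F824
G01 X155.51 Y70.58
G01 X79.47 Y52.91
G01 X64.56 Y155.68
G01 X153.06 Y40.71
G00 X113.46 Y96.72
M3 S715
G01 X25.59 Y172.74 F824
G01 X19.75 Y124.44
G01 X111.10 Y124.13
G01 X113.46 Y96.72
M5
G00 X0.00 Y0.00

1 u = 1 mm; y_m = 178.34 − y.

[1] `<path>` cubic bezier, #ff0000→cut S715 F824: (160.40,155.34) → (160.13,151.80) → (156.04,146.10) → (149.22,139.03) → (140.77,131.37) → (131.78,123.89) → (123.36,117.36) → (116.60,112.57) → (112.59,110.30)

[2] `<path>` rectangle, #000000→score S503 F1994: (46.43,171.36) → (60.55,171.36) → (60.55,119.40) → (46.43,119.40) → (46.43,171.36) (closed)

[3] `<polyline>` open polyline, #000000→score S503 F1994: (37.14,51.37) → (49.99,123.99) → (32.80,76.22) → (24.37,144.36) → (168.75,25.90)

[4] `<path>` regular polygon, #ff0000→cut S715 F824: (151.42,102.83) → (145.85,95.57) → (136.78,96.76) → (133.28,105.21) → (138.85,112.47) → (147.92,111.28) → (151.42,102.83) (closed)

[5] `<path>` closed polygon, #ff0000→cut S715 F824: (159.26,137.84) → (147.78,122.69) → (130.96,132.80) → (159.26,137.84) (closed)

[6] `<path>` closed polygon, #ff0000→cut S715 F824: (153.06,40.71) → (145.04,17.97) → (155.51,70.58) → (79.47,52.91) → (64.56,155.68) → (153.06,40.71) (closed)

[7] `<path>` closed polygon, #ff0000→cut S715 F824: (113.46,96.72) → (25.59,172.74) → (19.75,124.44) → (111.10,124.13) → (113.46,96.72) (closed)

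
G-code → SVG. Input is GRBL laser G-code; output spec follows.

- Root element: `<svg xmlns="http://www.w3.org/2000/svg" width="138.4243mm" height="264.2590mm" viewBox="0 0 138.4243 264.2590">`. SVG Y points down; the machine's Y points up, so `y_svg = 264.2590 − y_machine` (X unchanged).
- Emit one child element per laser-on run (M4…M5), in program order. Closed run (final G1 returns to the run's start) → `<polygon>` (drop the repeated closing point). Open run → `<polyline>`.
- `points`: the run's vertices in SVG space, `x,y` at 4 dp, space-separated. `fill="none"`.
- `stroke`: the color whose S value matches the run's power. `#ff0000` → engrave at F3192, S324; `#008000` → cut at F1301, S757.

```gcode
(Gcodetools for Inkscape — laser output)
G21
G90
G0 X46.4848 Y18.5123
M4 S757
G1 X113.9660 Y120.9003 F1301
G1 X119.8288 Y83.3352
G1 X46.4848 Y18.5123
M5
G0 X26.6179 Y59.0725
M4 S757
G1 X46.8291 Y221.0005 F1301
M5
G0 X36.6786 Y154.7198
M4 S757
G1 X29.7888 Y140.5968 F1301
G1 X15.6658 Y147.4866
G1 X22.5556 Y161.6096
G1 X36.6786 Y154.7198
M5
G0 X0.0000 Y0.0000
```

Machine Y-up, SVG Y-down with viewBox height 264.2590, so y_svg = 264.2590 − y_machine; X carries over. Every run uses S757, so all elements get stroke `#008000` (cut).

Run 1: The run returns to its start, so emit a `<polygon>` with points (Y-flipped): 46.4848,245.7467 113.9660,143.3587 119.8288,180.9238.

Run 2: The run is open, so emit a `<polyline>` with points (Y-flipped): 26.6179,205.1865 46.8291,43.2585.

Run 3: The run returns to its start, so emit a `<polygon>` with points (Y-flipped): 36.6786,109.5392 29.7888,123.6622 15.6658,116.7724 22.5556,102.6494.

<svg xmlns="http://www.w3.org/2000/svg" width="138.4243mm" height="264.2590mm" viewBox="0 0 138.4243 264.2590">
  <polygon points="46.4848,245.7467 113.9660,143.3587 119.8288,180.9238" fill="none" stroke="#008000"/>
  <polyline points="26.6179,205.1865 46.8291,43.2585" fill="none" stroke="#008000"/>
  <polygon points="36.6786,109.5392 29.7888,123.6622 15.6658,116.7724 22.5556,102.6494" fill="none" stroke="#008000"/>
</svg>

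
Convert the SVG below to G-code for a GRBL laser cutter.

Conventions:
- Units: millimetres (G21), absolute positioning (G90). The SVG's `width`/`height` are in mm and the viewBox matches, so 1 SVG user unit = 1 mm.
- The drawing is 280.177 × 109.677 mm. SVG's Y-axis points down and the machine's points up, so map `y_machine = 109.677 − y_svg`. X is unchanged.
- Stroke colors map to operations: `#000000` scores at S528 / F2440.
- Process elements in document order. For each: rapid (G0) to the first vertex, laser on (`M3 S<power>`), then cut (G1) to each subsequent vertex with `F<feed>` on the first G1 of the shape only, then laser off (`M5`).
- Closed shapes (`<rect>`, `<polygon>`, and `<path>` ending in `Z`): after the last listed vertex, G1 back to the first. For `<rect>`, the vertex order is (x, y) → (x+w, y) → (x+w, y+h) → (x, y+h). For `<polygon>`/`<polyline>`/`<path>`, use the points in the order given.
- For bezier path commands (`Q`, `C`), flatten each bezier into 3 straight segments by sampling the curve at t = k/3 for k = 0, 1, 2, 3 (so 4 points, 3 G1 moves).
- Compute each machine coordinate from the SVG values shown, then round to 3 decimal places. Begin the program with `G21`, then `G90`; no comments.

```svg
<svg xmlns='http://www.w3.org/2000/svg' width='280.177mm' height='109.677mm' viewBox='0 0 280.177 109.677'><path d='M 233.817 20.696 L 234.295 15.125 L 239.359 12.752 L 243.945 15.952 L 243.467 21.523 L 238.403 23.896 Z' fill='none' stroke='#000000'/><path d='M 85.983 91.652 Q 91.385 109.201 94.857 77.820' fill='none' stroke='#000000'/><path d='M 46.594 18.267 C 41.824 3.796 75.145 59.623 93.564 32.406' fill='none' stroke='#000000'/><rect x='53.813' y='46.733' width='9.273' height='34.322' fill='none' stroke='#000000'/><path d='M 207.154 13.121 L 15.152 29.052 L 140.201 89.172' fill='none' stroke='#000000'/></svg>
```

G21
G90
G0 X233.817 Y88.981
M3 S528
G1 X234.295 Y94.552 F2440
G1 X239.359 Y96.925
G1 X243.945 Y93.725
G1 X243.467 Y88.154
G1 X238.403 Y85.781
G1 X233.817 Y88.981
M5
G0 X85.983 Y18.025
M3 S528
G1 X89.370 Y11.762 F2440
G1 X92.328 Y16.373
G1 X94.857 Y31.857
M5
G0 X46.594 Y91.410
M3 S528
G1 X52.558 Y88.128 F2440
G1 X72.140 Y72.056
G1 X93.564 Y77.271
M5
G0 X53.813 Y62.944
M3 S528
G1 X63.086 Y62.944 F2440
G1 X63.086 Y28.622
G1 X53.813 Y28.622
G1 X53.813 Y62.944
M5
G0 X207.154 Y96.556
M3 S528
G1 X15.152 Y80.625 F2440
G1 X140.201 Y20.505
M5

1 u = 1 mm; y_m = 109.677 − y.

[1] `<path>` regular polygon, #000000→score S528 F2440: (233.817,88.981) → (234.295,94.552) → (239.359,96.925) → (243.945,93.725) → (243.467,88.154) → (238.403,85.781) → (233.817,88.981) (closed)

[2] `<path>` quadratic bezier, #000000→score S528 F2440: (85.983,18.025) → (89.370,11.762) → (92.328,16.373) → (94.857,31.857)

[3] `<path>` cubic bezier, #000000→score S528 F2440: (46.594,91.410) → (52.558,88.128) → (72.140,72.056) → (93.564,77.271)

[4] `<rect>` rectangle, #000000→score S528 F2440: (53.813,62.944) → (63.086,62.944) → (63.086,28.622) → (53.813,28.622) → (53.813,62.944) (closed)

[5] `<path>` open polyline, #000000→score S528 F2440: (207.154,96.556) → (15.152,80.625) → (140.201,20.505)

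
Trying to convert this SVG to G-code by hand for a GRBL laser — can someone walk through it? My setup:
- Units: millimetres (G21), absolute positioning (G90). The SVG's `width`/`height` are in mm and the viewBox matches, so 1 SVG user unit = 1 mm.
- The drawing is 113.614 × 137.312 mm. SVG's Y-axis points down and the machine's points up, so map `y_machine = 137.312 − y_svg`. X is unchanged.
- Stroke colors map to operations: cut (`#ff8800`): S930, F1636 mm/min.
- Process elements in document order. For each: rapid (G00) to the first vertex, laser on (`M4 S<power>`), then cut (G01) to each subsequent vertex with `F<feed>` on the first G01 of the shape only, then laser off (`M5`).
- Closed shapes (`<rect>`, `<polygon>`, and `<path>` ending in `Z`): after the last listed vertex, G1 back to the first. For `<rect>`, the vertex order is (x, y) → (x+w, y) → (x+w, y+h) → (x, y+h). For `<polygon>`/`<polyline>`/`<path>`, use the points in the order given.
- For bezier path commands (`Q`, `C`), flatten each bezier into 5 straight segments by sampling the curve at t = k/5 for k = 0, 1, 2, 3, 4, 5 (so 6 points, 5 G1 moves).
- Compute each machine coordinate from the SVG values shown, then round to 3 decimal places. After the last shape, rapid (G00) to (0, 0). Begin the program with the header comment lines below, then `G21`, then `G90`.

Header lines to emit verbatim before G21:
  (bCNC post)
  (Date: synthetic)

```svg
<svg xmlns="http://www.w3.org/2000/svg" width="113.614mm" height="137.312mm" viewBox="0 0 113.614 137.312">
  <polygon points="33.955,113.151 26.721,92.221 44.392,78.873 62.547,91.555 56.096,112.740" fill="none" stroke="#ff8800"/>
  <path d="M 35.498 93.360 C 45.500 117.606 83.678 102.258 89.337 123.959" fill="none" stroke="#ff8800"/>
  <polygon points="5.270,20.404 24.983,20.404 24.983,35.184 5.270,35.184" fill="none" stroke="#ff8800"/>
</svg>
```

(bCNC post)
(Date: synthetic)
G21
G90
G00 X33.955 Y24.161
M4 S930
G01 X26.721 Y45.091 F1636
G01 X44.392 Y58.439
G01 X62.547 Y45.757
G01 X56.096 Y24.572
G01 X33.955 Y24.161
M5
G00 X35.498 Y43.952
M4 S930
G01 X44.395 Y33.543 F1636
G01 X57.140 Y28.957
G01 X70.822 Y26.516
G01 X82.525 Y22.541
G01 X89.337 Y13.353
M5
G00 X5.270 Y116.908
M4 S930
G01 X24.983 Y116.908 F1636
G01 X24.983 Y102.128
G01 X5.270 Y102.128
G01 X5.270 Y116.908
M5
G00 X0.000 Y0.000

Since the viewBox matches the mm dimensions, user units are millimetres directly. The only transform is the Y-flip y_m = 137.312 − y_svg.

Shape 1 is a regular polygon drawn with `<polygon>`. Its stroke #ff8800 means cut at S930, F1636. After flipping Y the toolpath is (33.955,24.161) → (26.721,45.091) → (44.392,58.439) → (62.547,45.757) → (56.096,24.572) → (33.955,24.161), returning to the start.

Shape 2 is a cubic bezier drawn with `<path>`. Its stroke #ff8800 means cut at S930, F1636. After flipping Y the toolpath is (35.498,43.952) → (44.395,33.543) → (57.140,28.957) → (70.822,26.516) → (82.525,22.541) → (89.337,13.353).

Shape 3 is a rectangle drawn with `<polygon>`. Its stroke #ff8800 means cut at S930, F1636. After flipping Y the toolpath is (5.270,116.908) → (24.983,116.908) → (24.983,102.128) → (5.270,102.128) → (5.270,116.908), returning to the start.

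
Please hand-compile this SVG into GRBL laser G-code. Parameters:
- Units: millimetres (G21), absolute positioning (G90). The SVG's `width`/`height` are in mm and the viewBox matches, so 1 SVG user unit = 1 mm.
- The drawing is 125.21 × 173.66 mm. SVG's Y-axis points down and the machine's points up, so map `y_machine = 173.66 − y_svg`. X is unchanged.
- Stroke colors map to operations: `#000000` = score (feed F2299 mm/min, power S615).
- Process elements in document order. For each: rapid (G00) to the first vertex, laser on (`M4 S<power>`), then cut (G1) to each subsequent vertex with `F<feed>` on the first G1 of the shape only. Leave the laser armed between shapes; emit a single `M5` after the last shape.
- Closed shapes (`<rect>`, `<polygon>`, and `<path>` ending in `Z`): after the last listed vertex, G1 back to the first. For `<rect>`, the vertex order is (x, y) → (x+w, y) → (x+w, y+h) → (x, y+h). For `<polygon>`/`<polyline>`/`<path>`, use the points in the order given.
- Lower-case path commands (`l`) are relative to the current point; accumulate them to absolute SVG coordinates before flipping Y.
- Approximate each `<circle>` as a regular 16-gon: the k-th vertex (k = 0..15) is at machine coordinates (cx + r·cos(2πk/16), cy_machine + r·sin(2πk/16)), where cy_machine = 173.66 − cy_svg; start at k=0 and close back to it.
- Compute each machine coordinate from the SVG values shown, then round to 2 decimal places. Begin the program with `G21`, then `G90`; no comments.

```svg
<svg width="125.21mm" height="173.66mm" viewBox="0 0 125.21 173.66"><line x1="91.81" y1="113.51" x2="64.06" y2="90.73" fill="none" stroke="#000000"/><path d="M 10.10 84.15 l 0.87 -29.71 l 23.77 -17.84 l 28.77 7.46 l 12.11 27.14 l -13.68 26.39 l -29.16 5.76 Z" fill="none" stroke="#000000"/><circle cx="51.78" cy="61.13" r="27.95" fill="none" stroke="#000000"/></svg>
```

G21
G90
G00 X91.81 Y60.15
M4 S615
G1 X64.06 Y82.93 F2299
G00 X10.10 Y89.51
M4 S615
G1 X10.97 Y119.22 F2299
G1 X34.74 Y137.06
G1 X63.51 Y129.60
G1 X75.62 Y102.46
G1 X61.94 Y76.07
G1 X32.78 Y70.31
G1 X10.10 Y89.51
G00 X79.73 Y112.53
M4 S615
G1 X77.60 Y123.23 F2299
G1 X71.54 Y132.29
G1 X62.48 Y138.35
G1 X51.78 Y140.48
G1 X41.08 Y138.35
G1 X32.02 Y132.29
G1 X25.96 Y123.23
G1 X23.83 Y112.53
G1 X25.96 Y101.83
G1 X32.02 Y92.77
G1 X41.08 Y86.71
G1 X51.78 Y84.58
G1 X62.48 Y86.71
G1 X71.54 Y92.77
G1 X77.60 Y101.83
G1 X79.73 Y112.53
M5

Since the viewBox matches the mm dimensions, user units are millimetres directly. The only transform is the Y-flip y_m = 173.66 − y_svg.

Shape 1 is a line segment drawn with `<line>`. Its stroke #000000 means score at S615, F2299. After flipping Y the toolpath is (91.81,60.15) → (64.06,82.93).

Shape 2 is a regular polygon drawn with `<path>`. Its stroke #000000 means score at S615, F2299. After flipping Y the toolpath is (10.10,89.51) → (10.97,119.22) → (34.74,137.06) → (63.51,129.60) → (75.62,102.46) → (61.94,76.07) → (32.78,70.31) → (10.10,89.51), returning to the start.

Shape 3 is a circle drawn with `<circle>`. Its stroke #000000 means score at S615, F2299. After flipping Y the toolpath is (79.73,112.53) → (77.60,123.23) → (71.54,132.29) → (62.48,138.35) → (51.78,140.48) → (41.08,138.35) → (32.02,132.29) → (25.96,123.23) → (23.83,112.53) → (25.96,101.83) → (32.02,92.77) → (41.08,86.71) → (51.78,84.58) → (62.48,86.71) → (71.54,92.77) → (77.60,101.83) → (79.73,112.53), returning to the start.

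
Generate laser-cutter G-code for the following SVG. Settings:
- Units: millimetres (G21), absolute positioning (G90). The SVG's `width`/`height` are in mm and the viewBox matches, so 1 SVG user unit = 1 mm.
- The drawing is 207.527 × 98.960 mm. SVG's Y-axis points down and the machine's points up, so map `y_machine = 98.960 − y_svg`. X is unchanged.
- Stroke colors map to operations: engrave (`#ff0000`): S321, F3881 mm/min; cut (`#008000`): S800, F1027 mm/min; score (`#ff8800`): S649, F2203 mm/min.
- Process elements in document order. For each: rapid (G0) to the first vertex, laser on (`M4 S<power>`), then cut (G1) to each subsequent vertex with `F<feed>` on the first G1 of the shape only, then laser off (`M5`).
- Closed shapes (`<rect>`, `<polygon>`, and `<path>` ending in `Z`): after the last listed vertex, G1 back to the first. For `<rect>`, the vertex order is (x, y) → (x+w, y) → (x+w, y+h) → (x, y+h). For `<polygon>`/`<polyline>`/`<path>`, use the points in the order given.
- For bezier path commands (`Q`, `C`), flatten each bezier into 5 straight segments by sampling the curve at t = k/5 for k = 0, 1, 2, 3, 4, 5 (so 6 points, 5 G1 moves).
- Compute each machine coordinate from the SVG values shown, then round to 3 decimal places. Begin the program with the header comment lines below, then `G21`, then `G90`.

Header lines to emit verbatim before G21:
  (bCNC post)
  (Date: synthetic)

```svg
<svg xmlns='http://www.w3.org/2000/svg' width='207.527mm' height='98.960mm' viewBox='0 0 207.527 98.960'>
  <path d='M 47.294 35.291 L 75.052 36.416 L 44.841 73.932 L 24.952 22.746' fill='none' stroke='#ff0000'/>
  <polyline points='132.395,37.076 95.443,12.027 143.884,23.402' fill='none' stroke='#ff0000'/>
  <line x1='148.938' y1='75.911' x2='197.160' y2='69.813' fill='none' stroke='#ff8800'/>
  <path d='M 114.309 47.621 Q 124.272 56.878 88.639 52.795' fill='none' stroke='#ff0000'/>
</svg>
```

(bCNC post)
(Date: synthetic)
G21
G90
G0 X47.294 Y63.669
M4 S321
G1 X75.052 Y62.544 F3881
G1 X44.841 Y25.028
G1 X24.952 Y76.214
M5
G0 X132.395 Y61.884
M4 S321
G1 X95.443 Y86.933 F3881
G1 X143.884 Y75.558
M5
G0 X148.938 Y23.049
M4 S649
G1 X197.160 Y29.147 F2203
M5
G0 X114.309 Y51.339
M4 S321
G1 X116.470 Y48.170 F3881
G1 X114.984 Y46.068
G1 X109.850 Y45.033
G1 X101.068 Y45.065
G1 X88.639 Y46.165
M5

viewBox `0 0 207.527 98.960` with mm width/height → 1 unit = 1 mm. Flip: y_m = 98.960 − y_svg.

**Shape 1** — `<path>` open polyline, stroke `#ff0000` → engrave (S321, F3881). Machine vertices: (47.294,63.669) → (75.052,62.544) → (44.841,25.028) → (24.952,76.214). Open path.

**Shape 2** — `<polyline>` open polyline, stroke `#ff0000` → engrave (S321, F3881). Machine vertices: (132.395,61.884) → (95.443,86.933) → (143.884,75.558). Open path.

**Shape 3** — `<line>` line segment, stroke `#ff8800` → score (S649, F2203). Machine vertices: (148.938,23.049) → (197.160,29.147). Open path.

**Shape 4** — `<path>` quadratic bezier, stroke `#ff0000` → engrave (S321, F3881). Control points (SVG): P0=(114.309,47.621), P1=(124.272,56.878), P2=(88.639,52.795); sampled at t=k/5. Machine vertices: (114.309,51.339) → (116.470,48.170) → (114.984,46.068) → (109.850,45.033) → (101.068,45.065) → (88.639,46.165). Open path.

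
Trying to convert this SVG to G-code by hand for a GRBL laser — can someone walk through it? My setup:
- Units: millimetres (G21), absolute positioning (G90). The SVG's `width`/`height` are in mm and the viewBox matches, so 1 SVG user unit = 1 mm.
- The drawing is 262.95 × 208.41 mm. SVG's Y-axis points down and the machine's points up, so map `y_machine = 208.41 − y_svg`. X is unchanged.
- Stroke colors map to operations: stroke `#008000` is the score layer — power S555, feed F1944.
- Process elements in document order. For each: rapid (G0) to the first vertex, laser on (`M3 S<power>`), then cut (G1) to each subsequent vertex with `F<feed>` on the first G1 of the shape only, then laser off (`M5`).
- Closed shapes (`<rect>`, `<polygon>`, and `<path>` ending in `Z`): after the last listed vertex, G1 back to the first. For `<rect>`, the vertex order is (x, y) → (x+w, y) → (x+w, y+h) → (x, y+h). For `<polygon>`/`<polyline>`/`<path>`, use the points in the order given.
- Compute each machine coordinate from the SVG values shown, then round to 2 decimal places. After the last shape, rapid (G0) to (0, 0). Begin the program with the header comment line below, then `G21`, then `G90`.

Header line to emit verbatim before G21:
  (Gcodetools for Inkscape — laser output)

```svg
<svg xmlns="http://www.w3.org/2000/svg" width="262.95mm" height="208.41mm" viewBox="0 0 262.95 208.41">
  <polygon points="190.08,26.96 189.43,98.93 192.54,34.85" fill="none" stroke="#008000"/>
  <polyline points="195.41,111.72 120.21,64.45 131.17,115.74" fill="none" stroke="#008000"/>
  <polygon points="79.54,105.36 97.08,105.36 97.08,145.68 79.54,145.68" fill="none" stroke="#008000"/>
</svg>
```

Since the viewBox matches the mm dimensions, user units are millimetres directly. The only transform is the Y-flip y_m = 208.41 − y_svg.

Shape 1 is a closed polygon drawn with `<polygon>`. Its stroke #008000 means score at S555, F1944. After flipping Y the toolpath is (190.08,181.45) → (189.43,109.48) → (192.54,173.56) → (190.08,181.45), returning to the start.

Shape 2 is a open polyline drawn with `<polyline>`. Its stroke #008000 means score at S555, F1944. After flipping Y the toolpath is (195.41,96.69) → (120.21,143.96) → (131.17,92.67).

Shape 3 is a rectangle drawn with `<polygon>`. Its stroke #008000 means score at S555, F1944. After flipping Y the toolpath is (79.54,103.05) → (97.08,103.05) → (97.08,62.73) → (79.54,62.73) → (79.54,103.05), returning to the start.

(Gcodetools for Inkscape — laser output)
G21
G90
G0 X190.08 Y181.45
M3 S555
G1 X189.43 Y109.48 F1944
G1 X192.54 Y173.56
G1 X190.08 Y181.45
M5
G0 X195.41 Y96.69
M3 S555
G1 X120.21 Y143.96 F1944
G1 X131.17 Y92.67
M5
G0 X79.54 Y103.05
M3 S555
G1 X97.08 Y103.05 F1944
G1 X97.08 Y62.73
G1 X79.54 Y62.73
G1 X79.54 Y103.05
M5
G0 X0.00 Y0.00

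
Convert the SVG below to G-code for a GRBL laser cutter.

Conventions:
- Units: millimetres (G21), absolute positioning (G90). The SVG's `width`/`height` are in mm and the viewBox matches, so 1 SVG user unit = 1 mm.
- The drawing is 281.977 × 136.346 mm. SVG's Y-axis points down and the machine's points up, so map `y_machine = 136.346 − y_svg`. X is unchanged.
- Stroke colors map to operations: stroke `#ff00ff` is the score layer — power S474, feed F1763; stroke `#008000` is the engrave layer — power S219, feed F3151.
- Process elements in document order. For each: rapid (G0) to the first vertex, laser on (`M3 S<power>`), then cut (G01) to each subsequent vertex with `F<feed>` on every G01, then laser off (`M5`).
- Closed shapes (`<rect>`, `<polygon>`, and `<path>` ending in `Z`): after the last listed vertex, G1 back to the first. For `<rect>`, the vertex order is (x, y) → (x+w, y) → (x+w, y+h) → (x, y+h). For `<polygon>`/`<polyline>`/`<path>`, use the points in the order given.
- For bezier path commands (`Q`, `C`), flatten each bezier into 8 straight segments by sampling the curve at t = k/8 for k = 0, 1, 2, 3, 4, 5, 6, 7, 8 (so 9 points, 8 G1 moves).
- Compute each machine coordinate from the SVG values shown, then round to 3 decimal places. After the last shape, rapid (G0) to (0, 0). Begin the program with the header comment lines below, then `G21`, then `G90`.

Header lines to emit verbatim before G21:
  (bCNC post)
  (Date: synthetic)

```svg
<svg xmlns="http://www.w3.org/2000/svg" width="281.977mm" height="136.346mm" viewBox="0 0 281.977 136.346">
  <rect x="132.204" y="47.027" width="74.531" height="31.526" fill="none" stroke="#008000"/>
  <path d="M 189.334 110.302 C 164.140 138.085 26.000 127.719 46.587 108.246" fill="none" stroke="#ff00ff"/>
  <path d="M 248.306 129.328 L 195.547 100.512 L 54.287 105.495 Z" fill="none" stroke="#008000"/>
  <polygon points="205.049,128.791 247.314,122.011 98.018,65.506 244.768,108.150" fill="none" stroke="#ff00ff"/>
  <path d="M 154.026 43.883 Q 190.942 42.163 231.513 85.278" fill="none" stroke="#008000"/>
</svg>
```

(bCNC post)
(Date: synthetic)
G21
G90
G0 X132.204 Y89.319
M3 S219
G01 X206.735 Y89.319 F3151
G01 X206.735 Y57.793 F3151
G01 X132.204 Y57.793 F3151
G01 X132.204 Y89.319 F3151
M5
G0 X189.334 Y26.044
M3 S474
G01 X175.123 Y17.357 F1763
G01 X153.506 Y11.906 F1763
G01 X127.668 Y9.351 F1763
G01 X100.793 Y9.351 F1763
G01 X76.063 Y11.566 F1763
G01 X56.663 Y15.657 F1763
G01 X45.777 Y21.281 F1763
G01 X46.587 Y28.100 F1763
M5
G0 X248.306 Y7.018
M3 S219
G01 X195.547 Y35.834 F3151
G01 X54.287 Y30.851 F3151
G01 X248.306 Y7.018 F3151
M5
G0 X205.049 Y7.555
M3 S474
G01 X247.314 Y14.335 F1763
G01 X98.018 Y70.840 F1763
G01 X244.768 Y28.196 F1763
G01 X205.049 Y7.555 F1763
M5
G0 X154.026 Y92.463
M3 S219
G01 X163.312 Y92.192 F3151
G01 X172.712 Y90.521 F3151
G01 X182.227 Y87.448 F3151
G01 X191.856 Y82.974 F3151
G01 X201.599 Y77.099 F3151
G01 X211.456 Y69.823 F3151
G01 X221.427 Y61.146 F3151
G01 X231.513 Y51.068 F3151
M5
G0 X0.000 Y0.000

viewBox `0 0 281.977 136.346` with mm width/height → 1 unit = 1 mm. Flip: y_m = 136.346 − y_svg.

**Shape 1** — `<rect>` rectangle, stroke `#008000` → engrave (S219, F3151). Machine vertices: (132.204,89.319) → (206.735,89.319) → (206.735,57.793) → (132.204,57.793) → (132.204,89.319). Closed: final G1 returns to the first vertex.

**Shape 2** — `<path>` cubic bezier, stroke `#ff00ff` → score (S474, F1763). Control points (SVG): P0=(189.334,110.302), P1=(164.140,138.085), P2=(26.000,127.719), P3=(46.587,108.246); sampled at t=k/8. Machine vertices: (189.334,26.044) → (175.123,17.357) → (153.506,11.906) → (127.668,9.351) → (100.793,9.351) → (76.063,11.566) → (56.663,15.657) → (45.777,21.281) → (46.587,28.100). Open path.

**Shape 3** — `<path>` closed polygon, stroke `#008000` → engrave (S219, F3151). Machine vertices: (248.306,7.018) → (195.547,35.834) → (54.287,30.851) → (248.306,7.018). Closed: final G1 returns to the first vertex.

**Shape 4** — `<polygon>` closed polygon, stroke `#ff00ff` → score (S474, F1763). Machine vertices: (205.049,7.555) → (247.314,14.335) → (98.018,70.840) → (244.768,28.196) → (205.049,7.555). Closed: final G1 returns to the first vertex.

**Shape 5** — `<path>` quadratic bezier, stroke `#008000` → engrave (S219, F3151). Control points (SVG): P0=(154.026,43.883), P1=(190.942,42.163), P2=(231.513,85.278); sampled at t=k/8. Machine vertices: (154.026,92.463) → (163.312,92.192) → (172.712,90.521) → (182.227,87.448) → (191.856,82.974) → (201.599,77.099) → (211.456,69.823) → (221.427,61.146) → (231.513,51.068). Open path.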